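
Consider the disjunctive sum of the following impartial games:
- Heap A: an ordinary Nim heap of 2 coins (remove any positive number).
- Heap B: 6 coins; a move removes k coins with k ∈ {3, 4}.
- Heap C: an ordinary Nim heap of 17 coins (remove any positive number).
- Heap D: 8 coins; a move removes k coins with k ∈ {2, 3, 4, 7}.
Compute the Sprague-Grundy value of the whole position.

16

Heap A is a plain Nim heap of size 2, so its Grundy value is 2.
Grundy values for heap B (subtraction set {3, 4}):
g(0) = mex{} = 0
g(1) = mex{} = 0
g(2) = mex{} = 0
g(3) = mex{0} = 1
g(4) = mex{0} = 1
g(5) = mex{0} = 1
g(6) = mex{0,1} = 2
So g(6) = 2.
Heap C is a plain Nim heap of size 17, so its Grundy value is 17.
Grundy values for heap D (subtraction set {2, 3, 4, 7}):
k:     0  1  2  3  4  5  6  7  8
g(k):  0  0  1  1  2  2  0  3  1
So g(8) = 1.
The value of a disjunctive sum is the nim-sum of the parts.
Combined value = 2 XOR 2 XOR 17 XOR 1 = 16.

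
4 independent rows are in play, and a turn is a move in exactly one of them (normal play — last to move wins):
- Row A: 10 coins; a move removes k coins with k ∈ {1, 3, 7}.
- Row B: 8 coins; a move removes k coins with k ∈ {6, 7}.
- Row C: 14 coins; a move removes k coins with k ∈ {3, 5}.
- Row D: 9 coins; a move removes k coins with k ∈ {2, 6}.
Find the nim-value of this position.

Build the Grundy sequence for row A with g(k) = mex{g(k−s) : s ∈ {1, 3, 7}, s ≤ k}:
k:     0  1  2  3  4  5  6  7  8  9 10
g(k):  0  1  0  1  0  1  0  1  0  1  0
So g(10) = 0.
Grundy values for row B (subtraction set {6, 7}):
g(0) = mex{} = 0
g(1) = mex{} = 0
g(2) = mex{} = 0
g(3) = mex{} = 0
g(4) = mex{} = 0
g(5) = mex{} = 0
g(6) = mex{0} = 1
g(7) = mex{0} = 1
g(8) = mex{0} = 1
So g(8) = 1.
Build the Grundy sequence for row C with g(k) = mex{g(k−s) : s ∈ {3, 5}, s ≤ k}:
k:     0  1  2  3  4  5  6  7  8  9 10 11 12 13 14
g(k):  0  0  0  1  1  1  2  2  0  0  0  1  1  1  2
So g(14) = 2.
Grundy values for row D (subtraction set {2, 6}):
k:     0  1  2  3  4  5  6  7  8  9
g(k):  0  0  1  1  0  0  1  1  0  0
So g(9) = 0.
By the Sprague-Grundy theorem, the Grundy value of a sum of independent games is the XOR of the component values.
Combined value = 0 ⊕ 1 ⊕ 2 ⊕ 0 = 3.

3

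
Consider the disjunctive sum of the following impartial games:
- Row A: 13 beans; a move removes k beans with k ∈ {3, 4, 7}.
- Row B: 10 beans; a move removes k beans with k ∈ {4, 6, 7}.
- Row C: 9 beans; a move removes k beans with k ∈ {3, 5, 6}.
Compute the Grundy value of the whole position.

Grundy values for row A (subtraction set {3, 4, 7}):
g(0) = mex{} = 0
g(1) = mex{} = 0
g(2) = mex{} = 0
g(3) = mex{0} = 1
g(4) = mex{0} = 1
g(5) = mex{0} = 1
g(6) = mex{0,1} = 2
g(7) = mex{0,1} = 2
g(8) = mex{0,1} = 2
g(9) = mex{0,1,2} = 3
g(10) = mex{1,2} = 0
g(11) = mex{1,2} = 0
g(12) = mex{1,2,3} = 0
g(13) = mex{0,2,3} = 1
So g(13) = 1.
For row B, compute g(0), g(1), … with moves {4, 6, 7}:
g(0) = mex{} = 0
g(1) = mex{} = 0
g(2) = mex{} = 0
g(3) = mex{} = 0
g(4) = mex{0} = 1
g(5) = mex{0} = 1
g(6) = mex{0} = 1
g(7) = mex{0} = 1
g(8) = mex{0,1} = 2
g(9) = mex{0,1} = 2
g(10) = mex{0,1} = 2
So g(10) = 2.
Grundy values for row C (subtraction set {3, 5, 6}):
g(0) = mex{} = 0
g(1) = mex{} = 0
g(2) = mex{} = 0
g(3) = mex{0} = 1
g(4) = mex{0} = 1
g(5) = mex{0} = 1
g(6) = mex{0,1} = 2
g(7) = mex{0,1} = 2
g(8) = mex{0,1} = 2
g(9) = mex{1,2} = 0
So g(9) = 0.
The value of a disjunctive sum is the nim-sum of the parts.
Combined value = 1 ⊕ 2 ⊕ 0 = 3.

3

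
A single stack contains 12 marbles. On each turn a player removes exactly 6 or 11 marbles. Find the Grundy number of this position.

Compute g(0), g(1), … for moves {6, 11}:
k:     0  1  2  3  4  5  6  7  8  9 10 11 12
g(k):  0  0  0  0  0  0  1  1  1  1  1  1  2
So g(12) = 2.

2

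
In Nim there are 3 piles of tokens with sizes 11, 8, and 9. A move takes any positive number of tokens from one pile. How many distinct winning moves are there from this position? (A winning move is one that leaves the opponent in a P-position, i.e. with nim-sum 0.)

3

Nim-sum: 11 ⊕ 8 ⊕ 9 = 10.
The overall nim-sum is X = 10. A pile of size p has a winning move iff p XOR X < p (reduce it to p XOR X).
  11: 11 XOR 10 = 1 < 11 — winning move (to 1).
  8: 8 XOR 10 = 2 < 8 — winning move (to 2).
  9: 9 XOR 10 = 3 < 9 — winning move (to 3).
That gives 3 winning moves.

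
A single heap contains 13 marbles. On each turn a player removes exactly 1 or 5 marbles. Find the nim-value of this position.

1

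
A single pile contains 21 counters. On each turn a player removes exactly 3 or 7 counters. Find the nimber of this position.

0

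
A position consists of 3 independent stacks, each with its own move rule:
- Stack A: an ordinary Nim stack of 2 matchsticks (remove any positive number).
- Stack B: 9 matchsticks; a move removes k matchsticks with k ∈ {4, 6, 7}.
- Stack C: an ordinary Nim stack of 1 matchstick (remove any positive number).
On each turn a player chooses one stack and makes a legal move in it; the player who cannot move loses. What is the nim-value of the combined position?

Stack A is a plain Nim stack of size 2, so its Grundy value is 2.
Grundy values for stack B (subtraction set {4, 6, 7}):
g(0) = mex{} = 0
g(1) = mex{} = 0
g(2) = mex{} = 0
g(3) = mex{} = 0
g(4) = mex{0} = 1
g(5) = mex{0} = 1
g(6) = mex{0} = 1
g(7) = mex{0} = 1
g(8) = mex{0,1} = 2
g(9) = mex{0,1} = 2
So g(9) = 2.
Stack C is a plain Nim stack of size 1, so its Grundy value is 1.
By the Sprague-Grundy theorem, the Grundy value of a sum of independent games is the XOR of the component values.
Combined value = 2 ⊕ 2 ⊕ 1 = 1.

1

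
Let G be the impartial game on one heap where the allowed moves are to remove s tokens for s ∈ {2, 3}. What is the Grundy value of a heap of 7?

1

Build the Grundy sequence with g(k) = mex{g(k−s) : s ∈ {2, 3}, s ≤ k}:
g(0) = mex{} = 0
g(1) = mex{} = 0
g(2) = mex{0} = 1
g(3) = mex{0} = 1
g(4) = mex{0,1} = 2
g(5) = mex{1} = 0
g(6) = mex{1,2} = 0
g(7) = mex{0,2} = 1
So g(7) = 1.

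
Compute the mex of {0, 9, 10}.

0 is in the set but 1 is not, so the mex is 1.

1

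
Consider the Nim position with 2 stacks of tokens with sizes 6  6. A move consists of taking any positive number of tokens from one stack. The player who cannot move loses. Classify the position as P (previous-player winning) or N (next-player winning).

P-position

In binary:
  110  (6)
  110  (6)
  ---
  000  (0)
The nim-sum is 0, so this is a P-position: the player to move is in a losing position under optimal play.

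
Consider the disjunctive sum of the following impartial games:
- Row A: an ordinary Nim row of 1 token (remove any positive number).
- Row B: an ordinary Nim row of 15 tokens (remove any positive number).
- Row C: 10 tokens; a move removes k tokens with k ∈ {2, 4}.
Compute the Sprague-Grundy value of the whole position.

12

Row A is a plain Nim row of size 1, so its Grundy value is 1.
Row B is a plain Nim row of size 15, so its Grundy value is 15.
Build the Grundy sequence for row C with g(k) = mex{g(k−s) : s ∈ {2, 4}, s ≤ k}:
g(0) = mex{} = 0
g(1) = mex{} = 0
g(2) = mex{0} = 1
g(3) = mex{0} = 1
g(4) = mex{0,1} = 2
g(5) = mex{0,1} = 2
g(6) = mex{1,2} = 0
g(7) = mex{1,2} = 0
g(8) = mex{0,2} = 1
g(9) = mex{0,2} = 1
g(10) = mex{0,1} = 2
So g(10) = 2.
The value of a disjunctive sum is the nim-sum of the parts.
Combined value = 1 ⊕ 15 ⊕ 2 = 12.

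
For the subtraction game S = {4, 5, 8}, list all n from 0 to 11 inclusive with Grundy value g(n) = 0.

0, 1, 2, 3

Build the Grundy sequence with g(k) = mex{g(k−s) : s ∈ {4, 5, 8}, s ≤ k}:
k:     0  1  2  3  4  5  6  7  8  9 10 11
g(k):  0  0  0  0  1  1  1  1  2  2  2  2
The P-positions (g = 0) in 0..11 are 0, 1, 2, 3.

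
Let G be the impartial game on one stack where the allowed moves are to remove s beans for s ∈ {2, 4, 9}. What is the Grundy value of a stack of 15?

Build the Grundy sequence with g(k) = mex{g(k−s) : s ∈ {2, 4, 9}, s ≤ k}:
k:     0  1  2  3  4  5  6  7  8  9 10 11 12 13 14 15
g(k):  0  0  1  1  2  2  0  0  1  1  2  2  0  0  1  1
So g(15) = 1.

1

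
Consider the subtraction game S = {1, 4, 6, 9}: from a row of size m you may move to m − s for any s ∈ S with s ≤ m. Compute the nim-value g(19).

2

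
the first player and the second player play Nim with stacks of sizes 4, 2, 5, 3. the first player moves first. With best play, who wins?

the second player wins

In binary:
  100  (4)
  010  (2)
  101  (5)
  011  (3)
  ---
  000  (0)
The nim-sum is 0, so this is a P-position: the player to move is in a losing position under optimal play; the first player is about to move from it and so loses — the second player wins.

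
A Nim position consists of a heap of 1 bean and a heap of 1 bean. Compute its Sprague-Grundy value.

0

Compute the nim-sum pairwise:
1 ⊕ 1 = 0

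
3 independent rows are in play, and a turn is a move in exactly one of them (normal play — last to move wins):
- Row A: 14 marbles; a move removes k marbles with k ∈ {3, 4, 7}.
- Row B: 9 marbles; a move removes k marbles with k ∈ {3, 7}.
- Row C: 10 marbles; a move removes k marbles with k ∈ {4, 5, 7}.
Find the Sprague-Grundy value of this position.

2

Build the Grundy sequence for row A with g(k) = mex{g(k−s) : s ∈ {3, 4, 7}, s ≤ k}:
k:     0  1  2  3  4  5  6  7  8  9 10 11 12 13 14
g(k):  0  0  0  1  1  1  2  2  2  3  0  0  0  1  1
So g(14) = 1.
Grundy values for row B (subtraction set {3, 7}):
k:     0  1  2  3  4  5  6  7  8  9
g(k):  0  0  0  1  1  1  0  2  2  1
So g(9) = 1.
Build the Grundy sequence for row C with g(k) = mex{g(k−s) : s ∈ {4, 5, 7}, s ≤ k}:
k:     0  1  2  3  4  5  6  7  8  9 10
g(k):  0  0  0  0  1  1  1  1  2  2  2
So g(10) = 2.
The value of a disjunctive sum is the nim-sum of the parts.
Combined value = 1 XOR 1 XOR 2 = 2.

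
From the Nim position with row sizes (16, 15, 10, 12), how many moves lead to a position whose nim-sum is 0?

In binary:
  10000  (16)
  01111  (15)
  01010  (10)
  01100  (12)
  -----
  11001  (25)
The overall nim-sum is X = 25. A row of size p has a winning move iff p XOR X < p (reduce it to p XOR X).
  16: 16 XOR 25 = 9 < 16 — winning move (to 9).
  15: 15 XOR 25 = 22 ≥ 15 — no move.
  10: 10 XOR 25 = 19 ≥ 10 — no move.
  12: 12 XOR 25 = 21 ≥ 12 — no move.
That gives 1 winning move.

1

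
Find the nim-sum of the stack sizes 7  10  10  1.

Nim-sum: 7 XOR 10 XOR 10 XOR 1 = 6.

6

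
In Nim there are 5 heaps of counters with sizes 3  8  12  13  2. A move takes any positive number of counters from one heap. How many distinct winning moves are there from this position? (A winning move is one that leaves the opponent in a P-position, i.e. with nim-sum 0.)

Nim-sum: 3 ^ 8 ^ 12 ^ 13 ^ 2 = 8.
The overall nim-sum is X = 8. A heap of size p has a winning move iff p XOR X < p (reduce it to p XOR X).
  3: 3 XOR 8 = 11 ≥ 3 — no move.
  8: 8 XOR 8 = 0 < 8 — winning move (to 0).
  12: 12 XOR 8 = 4 < 12 — winning move (to 4).
  13: 13 XOR 8 = 5 < 13 — winning move (to 5).
  2: 2 XOR 8 = 10 ≥ 2 — no move.
That gives 3 winning moves.

3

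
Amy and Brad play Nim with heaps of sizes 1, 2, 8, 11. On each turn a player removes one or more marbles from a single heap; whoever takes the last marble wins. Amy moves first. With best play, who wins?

Compute the nim-sum pairwise:
1 ^ 2 = 3
3 ^ 8 = 11
11 ^ 11 = 0
The nim-sum is 0, so this is a P-position: the player to move is in a losing position under optimal play; Amy is about to move from it and so loses — Brad wins.

Brad wins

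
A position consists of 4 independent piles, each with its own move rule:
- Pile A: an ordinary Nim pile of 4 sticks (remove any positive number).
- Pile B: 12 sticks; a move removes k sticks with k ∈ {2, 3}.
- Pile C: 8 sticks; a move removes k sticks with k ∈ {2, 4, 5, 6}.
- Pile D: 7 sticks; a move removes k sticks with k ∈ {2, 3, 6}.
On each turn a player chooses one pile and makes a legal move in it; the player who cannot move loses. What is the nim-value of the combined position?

4

Pile A is a plain Nim pile of size 4, so its Grundy value is 4.
Grundy values for pile B (subtraction set {2, 3}):
k:     0  1  2  3  4  5  6  7  8  9 10 11 12
g(k):  0  0  1  1  2  0  0  1  1  2  0  0  1
So g(12) = 1.
Build the Grundy sequence for pile C with g(k) = mex{g(k−s) : s ∈ {2, 4, 5, 6}, s ≤ k}:
g(0) = mex{} = 0
g(1) = mex{} = 0
g(2) = mex{0} = 1
g(3) = mex{0} = 1
g(4) = mex{0,1} = 2
g(5) = mex{0,1} = 2
g(6) = mex{0,1,2} = 3
g(7) = mex{0,1,2} = 3
g(8) = mex{1,2,3} = 0
So g(8) = 0.
Grundy values for pile D (subtraction set {2, 3, 6}):
g(0) = mex{} = 0
g(1) = mex{} = 0
g(2) = mex{0} = 1
g(3) = mex{0} = 1
g(4) = mex{0,1} = 2
g(5) = mex{1} = 0
g(6) = mex{0,1,2} = 3
g(7) = mex{0,2} = 1
So g(7) = 1.
The value of a disjunctive sum is the nim-sum of the parts.
Combined value = 4 XOR 1 XOR 0 XOR 1 = 4.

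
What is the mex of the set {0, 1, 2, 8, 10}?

3

The values 0, 1, 2 are all present; 3 is the first non-negative integer missing from the set.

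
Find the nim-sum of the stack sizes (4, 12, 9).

1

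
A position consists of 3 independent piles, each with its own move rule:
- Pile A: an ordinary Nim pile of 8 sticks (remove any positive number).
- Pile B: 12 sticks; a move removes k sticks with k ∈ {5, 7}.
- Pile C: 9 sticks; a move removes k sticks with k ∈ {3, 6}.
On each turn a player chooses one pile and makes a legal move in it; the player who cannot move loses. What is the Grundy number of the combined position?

8

Pile A is a plain Nim pile of size 8, so its Grundy value is 8.
For pile B, compute g(0), g(1), … with moves {5, 7}:
g(0) = mex{} = 0
g(1) = mex{} = 0
g(2) = mex{} = 0
g(3) = mex{} = 0
g(4) = mex{} = 0
g(5) = mex{0} = 1
g(6) = mex{0} = 1
g(7) = mex{0} = 1
g(8) = mex{0} = 1
g(9) = mex{0} = 1
g(10) = mex{0,1} = 2
g(11) = mex{0,1} = 2
g(12) = mex{1} = 0
So g(12) = 0.
For pile C, compute g(0), g(1), … with moves {3, 6}:
k:     0  1  2  3  4  5  6  7  8  9
g(k):  0  0  0  1  1  1  2  2  2  0
So g(9) = 0.
The value of a disjunctive sum is the nim-sum of the parts.
Combined value = 8 ⊕ 0 ⊕ 0 = 8.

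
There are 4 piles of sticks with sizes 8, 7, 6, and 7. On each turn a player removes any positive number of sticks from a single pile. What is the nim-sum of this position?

14

Compute the nim-sum pairwise:
8 ^ 7 = 15
15 ^ 6 = 9
9 ^ 7 = 14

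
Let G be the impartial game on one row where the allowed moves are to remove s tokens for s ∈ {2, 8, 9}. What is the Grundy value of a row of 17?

1

Compute g(0), g(1), … for moves {2, 8, 9}:
k:     0  1  2  3  4  5  6  7  8  9 10 11 12 13 14 15 16 17
g(k):  0  0  1  1  0  0  1  1  2  2  3  0  2  1  3  0  0  1
So g(17) = 1.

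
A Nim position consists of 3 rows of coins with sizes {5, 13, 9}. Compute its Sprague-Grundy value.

Nim-sum: 5 ⊕ 13 ⊕ 9 = 1.

1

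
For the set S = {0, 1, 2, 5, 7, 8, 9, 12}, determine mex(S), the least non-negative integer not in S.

3

The values 0, 1, 2 are all present; 3 is the first non-negative integer missing from the set.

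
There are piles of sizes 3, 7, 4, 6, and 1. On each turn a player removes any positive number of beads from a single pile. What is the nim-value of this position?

7

Write each in binary and XOR column by column:
  011  (3)
  111  (7)
  100  (4)
  110  (6)
  001  (1)
  ---
  111  (7)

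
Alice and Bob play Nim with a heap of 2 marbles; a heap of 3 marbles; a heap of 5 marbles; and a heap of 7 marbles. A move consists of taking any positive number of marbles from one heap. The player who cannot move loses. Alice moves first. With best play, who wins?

Write each in binary and XOR column by column:
  010  (2)
  011  (3)
  101  (5)
  111  (7)
  ---
  011  (3)
The nim-sum is 3 ≠ 0, so this is an N-position: the player to move can win; Alice has a winning move.

Alice wins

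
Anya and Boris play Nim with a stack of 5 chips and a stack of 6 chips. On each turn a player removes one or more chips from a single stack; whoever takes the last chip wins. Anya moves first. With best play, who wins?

In binary:
  101  (5)
  110  (6)
  ---
  011  (3)
The nim-sum is 3 ≠ 0, so this is an N-position: the player to move can win; Anya has a winning move.

Anya wins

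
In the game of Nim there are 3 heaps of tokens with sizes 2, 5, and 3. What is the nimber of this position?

4

In binary:
  010  (2)
  101  (5)
  011  (3)
  ---
  100  (4)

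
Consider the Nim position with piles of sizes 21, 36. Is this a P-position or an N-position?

N-position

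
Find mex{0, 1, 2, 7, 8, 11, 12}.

3

The values 0, 1, 2 are all present; 3 is the first non-negative integer missing from the set.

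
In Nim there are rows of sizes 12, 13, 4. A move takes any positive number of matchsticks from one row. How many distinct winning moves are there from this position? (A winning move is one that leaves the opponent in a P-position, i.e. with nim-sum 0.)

3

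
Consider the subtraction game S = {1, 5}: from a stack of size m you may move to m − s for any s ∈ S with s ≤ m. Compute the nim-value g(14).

Build the Grundy sequence with g(k) = mex{g(k−s) : s ∈ {1, 5}, s ≤ k}:
g(0) = mex{} = 0
g(1) = mex{0} = 1
g(2) = mex{1} = 0
g(3) = mex{0} = 1
g(4) = mex{1} = 0
g(5) = mex{0} = 1
g(6) = mex{1} = 0
g(7) = mex{0} = 1
g(8) = mex{1} = 0
g(9) = mex{0} = 1
g(10) = mex{1} = 0
g(11) = mex{0} = 1
g(12) = mex{1} = 0
g(13) = mex{0} = 1
g(14) = mex{1} = 0
So g(14) = 0.

0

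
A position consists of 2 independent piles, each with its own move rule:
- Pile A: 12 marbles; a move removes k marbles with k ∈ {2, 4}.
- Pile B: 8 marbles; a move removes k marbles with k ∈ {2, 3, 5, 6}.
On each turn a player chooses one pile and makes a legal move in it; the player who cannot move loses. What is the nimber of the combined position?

Grundy values for pile A (subtraction set {2, 4}):
g(0) = mex{} = 0
g(1) = mex{} = 0
g(2) = mex{0} = 1
g(3) = mex{0} = 1
g(4) = mex{0,1} = 2
g(5) = mex{0,1} = 2
g(6) = mex{1,2} = 0
g(7) = mex{1,2} = 0
g(8) = mex{0,2} = 1
g(9) = mex{0,2} = 1
g(10) = mex{0,1} = 2
g(11) = mex{0,1} = 2
g(12) = mex{1,2} = 0
So g(12) = 0.
Build the Grundy sequence for pile B with g(k) = mex{g(k−s) : s ∈ {2, 3, 5, 6}, s ≤ k}:
k:     0  1  2  3  4  5  6  7  8
g(k):  0  0  1  1  2  2  3  3  0
So g(8) = 0.
The value of a disjunctive sum is the nim-sum of the parts.
Combined value = 0 XOR 0 = 0.

0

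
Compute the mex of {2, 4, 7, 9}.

0 is not in the set, so the mex is 0.

0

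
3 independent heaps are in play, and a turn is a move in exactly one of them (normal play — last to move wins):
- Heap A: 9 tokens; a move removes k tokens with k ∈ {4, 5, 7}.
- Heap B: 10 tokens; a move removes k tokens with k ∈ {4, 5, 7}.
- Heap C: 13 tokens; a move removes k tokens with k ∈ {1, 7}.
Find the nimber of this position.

1

Grundy values for heap A (subtraction set {4, 5, 7}):
g(0) = mex{} = 0
g(1) = mex{} = 0
g(2) = mex{} = 0
g(3) = mex{} = 0
g(4) = mex{0} = 1
g(5) = mex{0} = 1
g(6) = mex{0} = 1
g(7) = mex{0} = 1
g(8) = mex{0,1} = 2
g(9) = mex{0,1} = 2
So g(9) = 2.
Build the Grundy sequence for heap B with g(k) = mex{g(k−s) : s ∈ {4, 5, 7}, s ≤ k}:
k:     0  1  2  3  4  5  6  7  8  9 10
g(k):  0  0  0  0  1  1  1  1  2  2  2
So g(10) = 2.
For heap C, compute g(0), g(1), … with moves {1, 7}:
k:     0  1  2  3  4  5  6  7  8  9 10 11 12 13
g(k):  0  1  0  1  0  1  0  1  0  1  0  1  0  1
So g(13) = 1.
By the Sprague-Grundy theorem, the Grundy value of a sum of independent games is the XOR of the component values.
Combined value = 2 XOR 2 XOR 1 = 1.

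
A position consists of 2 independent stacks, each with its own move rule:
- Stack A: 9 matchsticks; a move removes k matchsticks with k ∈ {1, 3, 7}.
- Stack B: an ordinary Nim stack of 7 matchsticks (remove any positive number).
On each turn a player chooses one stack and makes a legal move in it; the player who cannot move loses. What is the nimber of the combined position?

6

Build the Grundy sequence for stack A with g(k) = mex{g(k−s) : s ∈ {1, 3, 7}, s ≤ k}:
k:     0  1  2  3  4  5  6  7  8  9
g(k):  0  1  0  1  0  1  0  1  0  1
So g(9) = 1.
Stack B is a plain Nim stack of size 7, so its Grundy value is 7.
The value of a disjunctive sum is the nim-sum of the parts.
Combined value = 1 XOR 7 = 6.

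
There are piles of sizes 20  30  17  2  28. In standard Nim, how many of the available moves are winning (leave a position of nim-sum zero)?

Write each in binary and XOR column by column:
  10100  (20)
  11110  (30)
  10001  (17)
  00010  (2)
  11100  (28)
  -----
  00101  (5)
The overall nim-sum is X = 5. A pile of size p has a winning move iff p XOR X < p (reduce it to p XOR X).
  20: 20 XOR 5 = 17 < 20 — winning move (to 17).
  30: 30 XOR 5 = 27 < 30 — winning move (to 27).
  17: 17 XOR 5 = 20 ≥ 17 — no move.
  2: 2 XOR 5 = 7 ≥ 2 — no move.
  28: 28 XOR 5 = 25 < 28 — winning move (to 25).
That gives 3 winning moves.

3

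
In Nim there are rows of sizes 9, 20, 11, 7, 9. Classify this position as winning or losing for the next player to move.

Winning position

Write each in binary and XOR column by column:
  01001  (9)
  10100  (20)
  01011  (11)
  00111  (7)
  01001  (9)
  -----
  11000  (24)
The nim-sum is 24 ≠ 0, so this is an N-position: the player to move can win.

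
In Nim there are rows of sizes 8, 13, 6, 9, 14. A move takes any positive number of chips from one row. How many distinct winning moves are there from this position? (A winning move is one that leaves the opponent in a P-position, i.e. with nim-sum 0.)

3

Compute the nim-sum pairwise:
8 ^ 13 = 5
5 ^ 6 = 3
3 ^ 9 = 10
10 ^ 14 = 4
The overall nim-sum is X = 4. A row of size p has a winning move iff p XOR X < p (reduce it to p XOR X).
  8: 8 XOR 4 = 12 ≥ 8 — no move.
  13: 13 XOR 4 = 9 < 13 — winning move (to 9).
  6: 6 XOR 4 = 2 < 6 — winning move (to 2).
  9: 9 XOR 4 = 13 ≥ 9 — no move.
  14: 14 XOR 4 = 10 < 14 — winning move (to 10).
That gives 3 winning moves.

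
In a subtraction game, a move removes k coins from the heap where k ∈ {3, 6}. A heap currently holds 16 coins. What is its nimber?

Build the Grundy sequence with g(k) = mex{g(k−s) : s ∈ {3, 6}, s ≤ k}:
k:     0  1  2  3  4  5  6  7  8  9 10 11 12 13 14 15 16
g(k):  0  0  0  1  1  1  2  2  2  0  0  0  1  1  1  2  2
So g(16) = 2.

2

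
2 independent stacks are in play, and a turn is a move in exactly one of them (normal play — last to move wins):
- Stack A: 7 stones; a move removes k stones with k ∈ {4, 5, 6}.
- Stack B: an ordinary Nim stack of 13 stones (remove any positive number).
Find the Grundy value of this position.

12

For stack A, compute g(0), g(1), … with moves {4, 5, 6}:
k:     0  1  2  3  4  5  6  7
g(k):  0  0  0  0  1  1  1  1
So g(7) = 1.
Stack B is a plain Nim stack of size 13, so its Grundy value is 13.
By the Sprague-Grundy theorem, the Grundy value of a sum of independent games is the XOR of the component values.
Combined value = 1 ⊕ 13 = 12.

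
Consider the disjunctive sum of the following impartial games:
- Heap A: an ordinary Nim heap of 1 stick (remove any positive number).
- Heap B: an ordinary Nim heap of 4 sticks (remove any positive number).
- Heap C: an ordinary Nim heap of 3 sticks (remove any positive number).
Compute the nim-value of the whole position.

Heap A is a plain Nim heap of size 1, so its Grundy value is 1.
Heap B is a plain Nim heap of size 4, so its Grundy value is 4.
Heap C is a plain Nim heap of size 3, so its Grundy value is 3.
By the Sprague-Grundy theorem, the Grundy value of a sum of independent games is the XOR of the component values.
Combined value = 1 XOR 4 XOR 3 = 6.

6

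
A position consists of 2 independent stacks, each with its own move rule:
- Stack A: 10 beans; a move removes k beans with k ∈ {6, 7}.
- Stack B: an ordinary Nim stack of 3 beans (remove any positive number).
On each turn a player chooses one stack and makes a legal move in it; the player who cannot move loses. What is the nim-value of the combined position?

Build the Grundy sequence for stack A with g(k) = mex{g(k−s) : s ∈ {6, 7}, s ≤ k}:
g(0) = mex{} = 0
g(1) = mex{} = 0
g(2) = mex{} = 0
g(3) = mex{} = 0
g(4) = mex{} = 0
g(5) = mex{} = 0
g(6) = mex{0} = 1
g(7) = mex{0} = 1
g(8) = mex{0} = 1
g(9) = mex{0} = 1
g(10) = mex{0} = 1
So g(10) = 1.
Stack B is a plain Nim stack of size 3, so its Grundy value is 3.
The value of a disjunctive sum is the nim-sum of the parts.
Combined value = 1 ⊕ 3 = 2.

2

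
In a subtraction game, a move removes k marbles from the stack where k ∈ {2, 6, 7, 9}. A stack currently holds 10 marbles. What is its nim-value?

3

Compute g(0), g(1), … for moves {2, 6, 7, 9}:
g(0) = mex{} = 0
g(1) = mex{} = 0
g(2) = mex{0} = 1
g(3) = mex{0} = 1
g(4) = mex{1} = 0
g(5) = mex{1} = 0
g(6) = mex{0} = 1
g(7) = mex{0} = 1
g(8) = mex{0,1} = 2
g(9) = mex{0,1} = 2
g(10) = mex{0,1,2} = 3
So g(10) = 3.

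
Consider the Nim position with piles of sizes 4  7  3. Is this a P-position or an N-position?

Write each in binary and XOR column by column:
  100  (4)
  111  (7)
  011  (3)
  ---
  000  (0)
The nim-sum is 0, so this is a P-position: the player to move is in a losing position under optimal play.

P-position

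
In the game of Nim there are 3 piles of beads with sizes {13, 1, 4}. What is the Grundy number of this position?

Bitwise XOR of the heap sizes:
  1101  (13)
  0001  (1)
  0100  (4)
  ----
  1000  (8)

8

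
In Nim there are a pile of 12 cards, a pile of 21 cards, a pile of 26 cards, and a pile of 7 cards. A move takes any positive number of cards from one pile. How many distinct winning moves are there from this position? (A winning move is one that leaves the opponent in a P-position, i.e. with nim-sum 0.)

In binary:
  01100  (12)
  10101  (21)
  11010  (26)
  00111  (7)
  -----
  00100  (4)
The overall nim-sum is X = 4. A pile of size p has a winning move iff p XOR X < p (reduce it to p XOR X).
  12: 12 XOR 4 = 8 < 12 — winning move (to 8).
  21: 21 XOR 4 = 17 < 21 — winning move (to 17).
  26: 26 XOR 4 = 30 ≥ 26 — no move.
  7: 7 XOR 4 = 3 < 7 — winning move (to 3).
That gives 3 winning moves.

3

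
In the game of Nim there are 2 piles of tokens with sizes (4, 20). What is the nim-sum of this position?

Nim-sum: 4 ^ 20 = 16.

16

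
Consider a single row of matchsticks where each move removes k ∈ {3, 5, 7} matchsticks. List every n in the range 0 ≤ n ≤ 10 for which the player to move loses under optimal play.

0, 1, 2, 10

Build the Grundy sequence with g(k) = mex{g(k−s) : s ∈ {3, 5, 7}, s ≤ k}:
g(0) = mex{} = 0
g(1) = mex{} = 0
g(2) = mex{} = 0
g(3) = mex{0} = 1
g(4) = mex{0} = 1
g(5) = mex{0} = 1
g(6) = mex{0,1} = 2
g(7) = mex{0,1} = 2
g(8) = mex{0,1} = 2
g(9) = mex{0,1,2} = 3
g(10) = mex{1,2} = 0
The P-positions (g = 0) in 0..10 are 0, 1, 2, 10.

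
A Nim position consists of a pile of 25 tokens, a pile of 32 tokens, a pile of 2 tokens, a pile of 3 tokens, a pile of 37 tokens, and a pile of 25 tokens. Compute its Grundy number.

Compute the nim-sum pairwise:
25 ^ 32 = 57
57 ^ 2 = 59
59 ^ 3 = 56
56 ^ 37 = 29
29 ^ 25 = 4

4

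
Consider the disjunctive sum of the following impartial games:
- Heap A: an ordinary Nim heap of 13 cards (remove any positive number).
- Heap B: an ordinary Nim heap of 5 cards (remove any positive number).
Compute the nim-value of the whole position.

8

Heap A is a plain Nim heap of size 13, so its Grundy value is 13.
Heap B is a plain Nim heap of size 5, so its Grundy value is 5.
The value of a disjunctive sum is the nim-sum of the parts.
Combined value = 13 XOR 5 = 8.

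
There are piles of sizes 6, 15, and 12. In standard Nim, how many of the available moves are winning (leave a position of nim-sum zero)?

Write each in binary and XOR column by column:
  0110  (6)
  1111  (15)
  1100  (12)
  ----
  0101  (5)
The overall nim-sum is X = 5. A pile of size p has a winning move iff p XOR X < p (reduce it to p XOR X).
  6: 6 XOR 5 = 3 < 6 — winning move (to 3).
  15: 15 XOR 5 = 10 < 15 — winning move (to 10).
  12: 12 XOR 5 = 9 < 12 — winning move (to 9).
That gives 3 winning moves.

3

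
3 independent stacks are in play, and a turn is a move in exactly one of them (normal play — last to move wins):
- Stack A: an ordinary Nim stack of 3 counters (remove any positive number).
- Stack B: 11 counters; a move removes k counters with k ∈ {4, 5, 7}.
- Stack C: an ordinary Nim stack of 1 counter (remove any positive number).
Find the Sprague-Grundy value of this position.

2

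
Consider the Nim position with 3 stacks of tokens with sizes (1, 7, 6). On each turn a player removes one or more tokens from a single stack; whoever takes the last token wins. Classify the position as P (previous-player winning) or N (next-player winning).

P-position

Nim-sum: 1 ^ 7 ^ 6 = 0.
The nim-sum is 0, so this is a P-position: the player to move is in a losing position under optimal play.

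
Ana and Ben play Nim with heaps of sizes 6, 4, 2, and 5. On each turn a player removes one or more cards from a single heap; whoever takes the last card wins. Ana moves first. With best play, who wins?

Ana wins

Nim-sum: 6 XOR 4 XOR 2 XOR 5 = 5.
The nim-sum is 5 ≠ 0, so this is an N-position: the player to move can win; Ana has a winning move.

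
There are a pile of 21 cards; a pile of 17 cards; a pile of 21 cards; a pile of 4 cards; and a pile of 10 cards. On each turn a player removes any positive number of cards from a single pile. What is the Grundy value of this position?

31

Write each in binary and XOR column by column:
  10101  (21)
  10001  (17)
  10101  (21)
  00100  (4)
  01010  (10)
  -----
  11111  (31)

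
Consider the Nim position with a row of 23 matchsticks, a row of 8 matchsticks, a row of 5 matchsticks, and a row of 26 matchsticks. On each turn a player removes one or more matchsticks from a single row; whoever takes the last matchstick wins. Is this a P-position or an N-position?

Bitwise XOR of the heap sizes:
  10111  (23)
  01000  (8)
  00101  (5)
  11010  (26)
  -----
  00000  (0)
The nim-sum is 0, so this is a P-position: the player to move is in a losing position under optimal play.

P-position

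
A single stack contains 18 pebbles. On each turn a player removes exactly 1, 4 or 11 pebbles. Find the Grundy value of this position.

Build the Grundy sequence with g(k) = mex{g(k−s) : s ∈ {1, 4, 11}, s ≤ k}:
k:     0  1  2  3  4  5  6  7  8  9 10 11 12 13 14 15 16 17 18
g(k):  0  1  0  1  2  0  1  0  1  2  0  1  0  1  2  0  1  0  1
So g(18) = 1.

1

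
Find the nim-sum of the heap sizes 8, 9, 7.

Nim-sum: 8 ^ 9 ^ 7 = 6.

6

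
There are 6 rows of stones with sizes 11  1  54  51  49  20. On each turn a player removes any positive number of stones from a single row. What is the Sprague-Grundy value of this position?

42

Bitwise XOR of the heap sizes:
  001011  (11)
  000001  (1)
  110110  (54)
  110011  (51)
  110001  (49)
  010100  (20)
  ------
  101010  (42)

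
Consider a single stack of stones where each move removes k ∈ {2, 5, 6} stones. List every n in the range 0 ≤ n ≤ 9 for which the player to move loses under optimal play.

Grundy values for subtraction set {2, 5, 6}:
g(0) = mex{} = 0
g(1) = mex{} = 0
g(2) = mex{0} = 1
g(3) = mex{0} = 1
g(4) = mex{1} = 0
g(5) = mex{0,1} = 2
g(6) = mex{0} = 1
g(7) = mex{0,1,2} = 3
g(8) = mex{1} = 0
g(9) = mex{0,1,3} = 2
The P-positions (g = 0) in 0..9 are 0, 1, 4, 8.

0, 1, 4, 8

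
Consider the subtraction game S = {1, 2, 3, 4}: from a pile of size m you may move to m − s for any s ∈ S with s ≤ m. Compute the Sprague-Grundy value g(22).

Compute g(0), g(1), … for moves {1, 2, 3, 4}:
k:     0  1  2  3  4  5  6  7  8  9 10 11 12 13 14 15 16 17 18 19 20 21 22
g(k):  0  1  2  3  4  0  1  2  3  4  0  1  2  3  4  0  1  2  3  4  0  1  2
So g(22) = 2.

2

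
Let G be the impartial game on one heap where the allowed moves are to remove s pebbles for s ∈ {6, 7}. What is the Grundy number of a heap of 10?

Compute g(0), g(1), … for moves {6, 7}:
k:     0  1  2  3  4  5  6  7  8  9 10
g(k):  0  0  0  0  0  0  1  1  1  1  1
So g(10) = 1.

1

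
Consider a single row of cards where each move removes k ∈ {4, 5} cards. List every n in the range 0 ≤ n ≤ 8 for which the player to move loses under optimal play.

Build the Grundy sequence with g(k) = mex{g(k−s) : s ∈ {4, 5}, s ≤ k}:
k:     0  1  2  3  4  5  6  7  8
g(k):  0  0  0  0  1  1  1  1  2
The P-positions (g = 0) in 0..8 are 0, 1, 2, 3.

0, 1, 2, 3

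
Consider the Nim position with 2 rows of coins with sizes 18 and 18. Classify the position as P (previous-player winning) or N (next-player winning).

Bitwise XOR of the heap sizes:
  10010  (18)
  10010  (18)
  -----
  00000  (0)
The nim-sum is 0, so this is a P-position: the player to move is in a losing position under optimal play.

P-position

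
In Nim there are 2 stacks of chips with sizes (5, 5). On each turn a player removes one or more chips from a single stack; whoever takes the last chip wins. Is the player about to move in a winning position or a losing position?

Losing position

Compute the nim-sum pairwise:
5 XOR 5 = 0
The nim-sum is 0, so this is a P-position: the player to move is in a losing position under optimal play.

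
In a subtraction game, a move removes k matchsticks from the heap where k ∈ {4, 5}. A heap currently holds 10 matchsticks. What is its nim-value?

0

Compute g(0), g(1), … for moves {4, 5}:
g(0) = mex{} = 0
g(1) = mex{} = 0
g(2) = mex{} = 0
g(3) = mex{} = 0
g(4) = mex{0} = 1
g(5) = mex{0} = 1
g(6) = mex{0} = 1
g(7) = mex{0} = 1
g(8) = mex{0,1} = 2
g(9) = mex{1} = 0
g(10) = mex{1} = 0
So g(10) = 0.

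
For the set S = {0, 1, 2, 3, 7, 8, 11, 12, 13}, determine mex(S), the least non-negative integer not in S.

4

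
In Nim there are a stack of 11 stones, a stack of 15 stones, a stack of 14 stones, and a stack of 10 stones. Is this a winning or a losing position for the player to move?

Nim-sum: 11 ^ 15 ^ 14 ^ 10 = 0.
The nim-sum is 0, so this is a P-position: the player to move is in a losing position under optimal play.

Losing position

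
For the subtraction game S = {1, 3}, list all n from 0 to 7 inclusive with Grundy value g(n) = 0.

0, 2, 4, 6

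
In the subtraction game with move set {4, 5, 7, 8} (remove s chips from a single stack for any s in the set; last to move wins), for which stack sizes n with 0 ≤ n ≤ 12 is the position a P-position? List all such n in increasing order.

0, 1, 2, 3, 12

Grundy values for subtraction set {4, 5, 7, 8}:
g(0) = mex{} = 0
g(1) = mex{} = 0
g(2) = mex{} = 0
g(3) = mex{} = 0
g(4) = mex{0} = 1
g(5) = mex{0} = 1
g(6) = mex{0} = 1
g(7) = mex{0} = 1
g(8) = mex{0,1} = 2
g(9) = mex{0,1} = 2
g(10) = mex{0,1} = 2
g(11) = mex{0,1} = 2
g(12) = mex{1,2} = 0
The P-positions (g = 0) in 0..12 are 0, 1, 2, 3, 12.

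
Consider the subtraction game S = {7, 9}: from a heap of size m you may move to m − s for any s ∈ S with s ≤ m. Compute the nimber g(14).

2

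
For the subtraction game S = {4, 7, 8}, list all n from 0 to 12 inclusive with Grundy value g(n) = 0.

0, 1, 2, 3, 12

Grundy values for subtraction set {4, 7, 8}:
k:     0  1  2  3  4  5  6  7  8  9 10 11 12
g(k):  0  0  0  0  1  1  1  1  2  2  2  2  0
The P-positions (g = 0) in 0..12 are 0, 1, 2, 3, 12.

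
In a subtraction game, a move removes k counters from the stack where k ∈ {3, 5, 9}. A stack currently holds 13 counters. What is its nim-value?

2

Grundy values for subtraction set {3, 5, 9}:
g(0) = mex{} = 0
g(1) = mex{} = 0
g(2) = mex{} = 0
g(3) = mex{0} = 1
g(4) = mex{0} = 1
g(5) = mex{0} = 1
g(6) = mex{0,1} = 2
g(7) = mex{0,1} = 2
g(8) = mex{1} = 0
g(9) = mex{0,1,2} = 3
g(10) = mex{0,1,2} = 3
g(11) = mex{0,2} = 1
g(12) = mex{1,2,3} = 0
g(13) = mex{0,1,3} = 2
So g(13) = 2.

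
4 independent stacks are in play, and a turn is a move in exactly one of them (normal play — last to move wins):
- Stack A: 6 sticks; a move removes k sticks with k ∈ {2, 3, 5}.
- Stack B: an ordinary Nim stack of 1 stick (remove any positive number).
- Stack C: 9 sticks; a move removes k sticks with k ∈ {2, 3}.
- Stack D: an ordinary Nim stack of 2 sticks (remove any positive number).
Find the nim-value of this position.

Grundy values for stack A (subtraction set {2, 3, 5}):
g(0) = mex{} = 0
g(1) = mex{} = 0
g(2) = mex{0} = 1
g(3) = mex{0} = 1
g(4) = mex{0,1} = 2
g(5) = mex{0,1} = 2
g(6) = mex{0,1,2} = 3
So g(6) = 3.
Stack B is a plain Nim stack of size 1, so its Grundy value is 1.
For stack C, compute g(0), g(1), … with moves {2, 3}:
k:     0  1  2  3  4  5  6  7  8  9
g(k):  0  0  1  1  2  0  0  1  1  2
So g(9) = 2.
Stack D is a plain Nim stack of size 2, so its Grundy value is 2.
By the Sprague-Grundy theorem, the Grundy value of a sum of independent games is the XOR of the component values.
Combined value = 3 XOR 1 XOR 2 XOR 2 = 2.

2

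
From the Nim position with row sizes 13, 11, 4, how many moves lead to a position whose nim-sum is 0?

1

Compute the nim-sum pairwise:
13 ^ 11 = 6
6 ^ 4 = 2
The overall nim-sum is X = 2. A row of size p has a winning move iff p XOR X < p (reduce it to p XOR X).
  13: 13 XOR 2 = 15 ≥ 13 — no move.
  11: 11 XOR 2 = 9 < 11 — winning move (to 9).
  4: 4 XOR 2 = 6 ≥ 4 — no move.
That gives 1 winning move.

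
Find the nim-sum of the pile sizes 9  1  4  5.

9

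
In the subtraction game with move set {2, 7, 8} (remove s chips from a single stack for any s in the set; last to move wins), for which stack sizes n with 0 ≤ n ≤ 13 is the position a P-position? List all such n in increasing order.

Build the Grundy sequence with g(k) = mex{g(k−s) : s ∈ {2, 7, 8}, s ≤ k}:
g(0) = mex{} = 0
g(1) = mex{} = 0
g(2) = mex{0} = 1
g(3) = mex{0} = 1
g(4) = mex{1} = 0
g(5) = mex{1} = 0
g(6) = mex{0} = 1
g(7) = mex{0} = 1
g(8) = mex{0,1} = 2
g(9) = mex{0,1} = 2
g(10) = mex{1,2} = 0
g(11) = mex{0,1,2} = 3
g(12) = mex{0} = 1
g(13) = mex{0,1,3} = 2
The P-positions (g = 0) in 0..13 are 0, 1, 4, 5, 10.

0, 1, 4, 5, 10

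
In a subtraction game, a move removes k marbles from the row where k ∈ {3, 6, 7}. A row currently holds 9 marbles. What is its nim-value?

3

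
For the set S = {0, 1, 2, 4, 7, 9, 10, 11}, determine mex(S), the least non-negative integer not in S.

3

The values 0, 1, 2 are all present; 3 is the first non-negative integer missing from the set.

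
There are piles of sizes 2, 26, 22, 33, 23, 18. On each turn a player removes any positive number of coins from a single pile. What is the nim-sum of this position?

Nim-sum: 2 ^ 26 ^ 22 ^ 33 ^ 23 ^ 18 = 42.

42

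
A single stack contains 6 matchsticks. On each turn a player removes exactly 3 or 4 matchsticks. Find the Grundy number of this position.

2

Compute g(0), g(1), … for moves {3, 4}:
k:     0  1  2  3  4  5  6
g(k):  0  0  0  1  1  1  2
So g(6) = 2.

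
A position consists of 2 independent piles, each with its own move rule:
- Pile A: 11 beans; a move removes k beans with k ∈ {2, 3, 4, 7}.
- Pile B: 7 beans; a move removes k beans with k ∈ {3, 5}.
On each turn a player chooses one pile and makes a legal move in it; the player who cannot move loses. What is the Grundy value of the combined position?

2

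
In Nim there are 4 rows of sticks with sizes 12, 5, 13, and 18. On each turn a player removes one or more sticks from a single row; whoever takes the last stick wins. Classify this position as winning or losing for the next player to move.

Nim-sum: 12 ^ 5 ^ 13 ^ 18 = 22.
The nim-sum is 22 ≠ 0, so this is an N-position: the player to move can win.

Winning position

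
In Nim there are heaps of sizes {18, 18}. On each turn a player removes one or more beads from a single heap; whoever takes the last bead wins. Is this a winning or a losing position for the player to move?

Write each in binary and XOR column by column:
  10010  (18)
  10010  (18)
  -----
  00000  (0)
The nim-sum is 0, so this is a P-position: the player to move is in a losing position under optimal play.

Losing position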